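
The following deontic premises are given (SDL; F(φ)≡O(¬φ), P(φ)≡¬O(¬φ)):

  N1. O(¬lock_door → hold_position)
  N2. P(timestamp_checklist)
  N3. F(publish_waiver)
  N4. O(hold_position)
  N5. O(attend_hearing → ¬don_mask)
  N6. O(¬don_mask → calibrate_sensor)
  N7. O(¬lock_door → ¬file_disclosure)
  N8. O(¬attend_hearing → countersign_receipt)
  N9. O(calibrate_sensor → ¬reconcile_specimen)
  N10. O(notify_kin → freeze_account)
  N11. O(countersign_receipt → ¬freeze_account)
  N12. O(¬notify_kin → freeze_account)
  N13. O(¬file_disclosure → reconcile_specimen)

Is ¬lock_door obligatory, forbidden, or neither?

Forbidden

By case analysis on ¬notify_kin: premise 12 gives O(¬notify_kin → freeze_account) and premise 10 gives O(notify_kin → freeze_account), so O(freeze_account) either way.
Premise 11 is O(countersign_receipt → ¬freeze_account); contrapositively O(freeze_account → ¬countersign_receipt). Since O(freeze_account) holds, K gives O(¬countersign_receipt).
Premise 8, O(¬attend_hearing → countersign_receipt), contraposes to O(¬countersign_receipt → attend_hearing); with O(¬countersign_receipt) we get O(attend_hearing).
Applying K to premise 5 (O(attend_hearing → ¬don_mask)) and O(attend_hearing) yields O(¬don_mask).
Applying K to premise 6 (O(¬don_mask → calibrate_sensor)) and O(¬don_mask) yields O(calibrate_sensor).
From O(calibrate_sensor) and premise 9, O(calibrate_sensor → ¬reconcile_specimen), we obtain O(¬reconcile_specimen).
The contrapositive of premise 13 (O(¬file_disclosure → reconcile_specimen)) is O(¬reconcile_specimen → file_disclosure), and O(¬reconcile_specimen) is already established, so O(file_disclosure).
Premise 7 is O(¬lock_door → ¬file_disclosure); contrapositively O(file_disclosure → lock_door). Since O(file_disclosure) holds, K gives O(lock_door).
Premises 1, 2, 3, 4 do not contribute to this derivation.
Thus O(lock_door), which is F(¬lock_door): ¬lock_door is forbidden.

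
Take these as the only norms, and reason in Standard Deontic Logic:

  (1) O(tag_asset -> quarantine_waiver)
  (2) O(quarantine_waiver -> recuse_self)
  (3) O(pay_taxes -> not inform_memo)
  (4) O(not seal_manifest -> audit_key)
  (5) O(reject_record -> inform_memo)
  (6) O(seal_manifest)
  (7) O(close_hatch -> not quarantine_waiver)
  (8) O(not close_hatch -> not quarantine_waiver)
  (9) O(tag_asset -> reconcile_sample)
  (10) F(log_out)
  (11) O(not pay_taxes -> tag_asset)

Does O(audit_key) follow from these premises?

Premise 4 is O(not seal_manifest -> audit_key), but O(not seal_manifest) is not derivable from the premises, so it does not yield O(audit_key).
No other premise forces O(audit_key). An ideal world satisfying every premise can still have audit_key false, so O(audit_key) is not derivable.

No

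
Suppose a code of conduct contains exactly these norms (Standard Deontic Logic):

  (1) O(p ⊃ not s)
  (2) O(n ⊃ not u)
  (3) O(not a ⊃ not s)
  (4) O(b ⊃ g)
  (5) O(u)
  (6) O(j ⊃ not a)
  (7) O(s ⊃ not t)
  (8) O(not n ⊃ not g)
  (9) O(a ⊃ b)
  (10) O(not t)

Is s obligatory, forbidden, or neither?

Premise 5 states O(u) outright.
Premise 2 is O(n ⊃ not u); contrapositively O(u ⊃ not n). Since O(u) holds, K gives O(not n).
With premise 8, O(not n ⊃ not g), the K-axiom yields O(not g).
Premise 4 is O(b ⊃ g); contrapositively O(not g ⊃ not b). Since O(not g) holds, K gives O(not b).
Premise 9 is O(a ⊃ b); contrapositively O(not b ⊃ not a). Since O(not b) holds, K gives O(not a).
From O(not a) and premise 3, O(not a ⊃ not s), we obtain O(not s).
Premises 1, 6, 7, 10 do not contribute to this derivation.
Thus O(not s), which is F(s): s is forbidden.

Forbidden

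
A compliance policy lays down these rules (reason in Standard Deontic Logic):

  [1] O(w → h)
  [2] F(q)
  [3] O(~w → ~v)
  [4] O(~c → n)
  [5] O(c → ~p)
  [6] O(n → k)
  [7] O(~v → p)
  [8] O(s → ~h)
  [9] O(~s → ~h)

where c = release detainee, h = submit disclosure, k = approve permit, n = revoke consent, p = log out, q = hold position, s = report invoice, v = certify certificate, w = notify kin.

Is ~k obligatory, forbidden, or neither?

Premises 8 and 9 cover both cases: O(s → ~h) and O(~s → ~h). Since s ∨ ~s is a tautology, O(~h) follows.
Premise 1 is O(w → h); contrapositively O(~h → ~w). Since O(~h) holds, K gives O(~w).
Applying K to premise 3 (O(~w → ~v)) and O(~w) yields O(~v).
From O(~v) and premise 7, O(~v → p), we obtain O(p).
Premise 5, O(c → ~p), contraposes to O(p → ~c); with O(p) we get O(~c).
Premise 4 is O(~c → n); since O(~c), deontic closure gives O(n).
With premise 6, O(n → k), the K-axiom yields O(k).
Premise 2 does not contribute to this derivation.
Thus O(k), which is F(~k): ~k is forbidden.

Forbidden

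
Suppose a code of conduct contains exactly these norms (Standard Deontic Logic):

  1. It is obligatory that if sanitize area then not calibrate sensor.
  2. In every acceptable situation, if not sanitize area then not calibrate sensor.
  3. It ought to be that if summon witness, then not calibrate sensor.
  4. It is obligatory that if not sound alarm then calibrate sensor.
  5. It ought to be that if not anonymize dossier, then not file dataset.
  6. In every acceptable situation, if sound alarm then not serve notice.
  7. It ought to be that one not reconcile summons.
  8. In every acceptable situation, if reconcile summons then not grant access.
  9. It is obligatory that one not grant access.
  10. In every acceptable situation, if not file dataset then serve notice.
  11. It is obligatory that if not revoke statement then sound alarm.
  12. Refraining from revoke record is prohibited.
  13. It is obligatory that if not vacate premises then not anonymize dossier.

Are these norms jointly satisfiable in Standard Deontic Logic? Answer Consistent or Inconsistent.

Consistent

Premise 8 is O(reconcile_summons → ¬grant_access); even if O(¬grant_access) held, inferring O(reconcile_summons) would be affirming the consequent — invalid.
So O(reconcile_summons) is not derivable, and the apparent clash with O(¬reconcile_summons) does not arise.
A world satisfying every obligation exists (e.g. anonymize_dossier=true, calibrate_sensor=false, file_dataset=true, grant_access=false, reconcile_summons=false, revoke_record=true, revoke_statement=false, sanitize_area=false, serve_notice=false, sound_alarm=true, summon_witness=false, vacate_premises=true); no atom is both obligatory and forbidden, so the set is consistent.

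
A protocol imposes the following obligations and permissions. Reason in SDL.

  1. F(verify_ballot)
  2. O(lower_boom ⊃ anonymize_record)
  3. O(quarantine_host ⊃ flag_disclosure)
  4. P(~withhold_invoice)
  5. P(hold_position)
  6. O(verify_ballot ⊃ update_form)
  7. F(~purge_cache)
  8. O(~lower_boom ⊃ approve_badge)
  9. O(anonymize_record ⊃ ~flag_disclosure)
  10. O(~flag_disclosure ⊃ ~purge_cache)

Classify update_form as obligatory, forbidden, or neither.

Neither

Premise 6 is O(verify_ballot ⊃ update_form), but O(verify_ballot) is not derivable from the premises, so it does not yield O(update_form).
No premise or chain of K-axiom applications forces O(update_form), and none forces O(~update_form). So update_form is neither obligatory nor forbidden under these norms.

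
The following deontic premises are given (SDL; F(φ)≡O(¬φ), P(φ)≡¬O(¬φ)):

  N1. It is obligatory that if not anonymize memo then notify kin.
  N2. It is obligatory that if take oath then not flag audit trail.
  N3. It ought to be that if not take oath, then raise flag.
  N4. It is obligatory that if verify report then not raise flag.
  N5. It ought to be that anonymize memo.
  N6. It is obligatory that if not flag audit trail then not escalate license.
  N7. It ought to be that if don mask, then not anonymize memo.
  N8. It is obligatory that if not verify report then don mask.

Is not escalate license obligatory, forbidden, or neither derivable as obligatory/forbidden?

Premise 5 gives O(anonymize_memo).
Premise 7 is O(don_mask → ¬anonymize_memo); contrapositively O(anonymize_memo → ¬don_mask). Since O(anonymize_memo) holds, K gives O(¬don_mask).
Premise 8, O(¬verify_report → don_mask), contraposes to O(¬don_mask → verify_report); with O(¬don_mask) we get O(verify_report).
Premise 4 is O(verify_report → ¬raise_flag); since O(verify_report), deontic closure gives O(¬raise_flag).
Premise 3 is O(¬take_oath → raise_flag); contrapositively O(¬raise_flag → take_oath). Since O(¬raise_flag) holds, K gives O(take_oath).
Applying K to premise 2 (O(take_oath → ¬flag_audit_trail)) and O(take_oath) yields O(¬flag_audit_trail).
With premise 6, O(¬flag_audit_trail → ¬escalate_license), the K-axiom yields O(¬escalate_license).
Premise 1 does not contribute to this derivation.
Hence ¬escalate_license is obligatory.

Obligatory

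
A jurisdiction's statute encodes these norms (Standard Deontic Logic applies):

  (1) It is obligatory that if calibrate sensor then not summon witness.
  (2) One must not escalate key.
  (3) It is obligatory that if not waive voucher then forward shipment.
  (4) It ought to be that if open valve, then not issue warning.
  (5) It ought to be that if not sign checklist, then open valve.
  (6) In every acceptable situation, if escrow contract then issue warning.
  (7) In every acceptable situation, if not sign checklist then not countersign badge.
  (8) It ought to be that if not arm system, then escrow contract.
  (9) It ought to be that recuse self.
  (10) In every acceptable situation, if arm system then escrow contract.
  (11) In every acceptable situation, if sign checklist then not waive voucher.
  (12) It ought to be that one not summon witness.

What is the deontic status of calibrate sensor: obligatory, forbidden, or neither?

Premise 1 is O(calibrate_sensor → ¬summon_witness); even if O(¬summon_witness) held, inferring O(calibrate_sensor) would be affirming the consequent — invalid.
No premise or chain of K-axiom applications forces O(calibrate_sensor), and none forces O(¬calibrate_sensor). So calibrate_sensor is neither obligatory nor forbidden under these norms.

Neither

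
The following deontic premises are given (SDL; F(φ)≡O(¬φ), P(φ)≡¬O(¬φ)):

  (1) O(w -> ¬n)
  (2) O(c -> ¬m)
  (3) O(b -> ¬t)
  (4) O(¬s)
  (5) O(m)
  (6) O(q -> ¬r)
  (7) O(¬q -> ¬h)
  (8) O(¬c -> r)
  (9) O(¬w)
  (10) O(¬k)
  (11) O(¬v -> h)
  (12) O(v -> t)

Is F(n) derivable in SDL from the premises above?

Premise 1 is O(w -> ¬n), but O(w) is not derivable from the premises, so it does not yield O(¬n).
No other premise forces O(¬n). An ideal world satisfying every premise can still have n true, so F(n) is not derivable.

No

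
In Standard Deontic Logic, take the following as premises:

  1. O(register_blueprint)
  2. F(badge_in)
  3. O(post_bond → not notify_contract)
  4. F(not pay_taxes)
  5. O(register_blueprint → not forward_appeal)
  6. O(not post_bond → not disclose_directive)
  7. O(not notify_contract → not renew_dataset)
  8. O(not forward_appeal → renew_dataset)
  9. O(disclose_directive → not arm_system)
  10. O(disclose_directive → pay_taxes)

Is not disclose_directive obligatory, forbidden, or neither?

Premise 1 gives O(register_blueprint).
Applying K to premise 5 (O(register_blueprint → not forward_appeal)) and O(register_blueprint) yields O(not forward_appeal).
From O(not forward_appeal) and premise 8, O(not forward_appeal → renew_dataset), we obtain O(renew_dataset).
Premise 7 is O(not notify_contract → not renew_dataset); contrapositively O(renew_dataset → notify_contract). Since O(renew_dataset) holds, K gives O(notify_contract).
The contrapositive of premise 3 (O(post_bond → not notify_contract)) is O(notify_contract → not post_bond), and O(notify_contract) is already established, so O(not post_bond).
Premise 6 is O(not post_bond → not disclose_directive); since O(not post_bond), deontic closure gives O(not disclose_directive).
Premises 2, 4, 9, 10 do not contribute to this derivation.
Hence not disclose_directive is obligatory.

Obligatory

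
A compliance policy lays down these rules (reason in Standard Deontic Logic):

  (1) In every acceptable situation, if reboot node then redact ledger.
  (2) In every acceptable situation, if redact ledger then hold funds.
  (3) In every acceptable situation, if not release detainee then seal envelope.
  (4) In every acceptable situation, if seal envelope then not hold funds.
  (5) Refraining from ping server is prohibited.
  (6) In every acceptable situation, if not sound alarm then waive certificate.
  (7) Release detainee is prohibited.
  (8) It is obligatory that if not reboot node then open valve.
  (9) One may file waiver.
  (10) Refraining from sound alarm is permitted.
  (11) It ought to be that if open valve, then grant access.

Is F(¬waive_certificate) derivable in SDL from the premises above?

Premise 6 is O(¬sound_alarm → waive_certificate), but O(¬sound_alarm) is not derivable from the premises (the permission P(¬sound_alarm) asserts only ¬O(sound_alarm), not O(¬sound_alarm)), so it does not yield O(waive_certificate).
No other premise forces O(waive_certificate). An ideal world satisfying every premise can still have ¬waive_certificate true, so F(¬waive_certificate) is not derivable.

No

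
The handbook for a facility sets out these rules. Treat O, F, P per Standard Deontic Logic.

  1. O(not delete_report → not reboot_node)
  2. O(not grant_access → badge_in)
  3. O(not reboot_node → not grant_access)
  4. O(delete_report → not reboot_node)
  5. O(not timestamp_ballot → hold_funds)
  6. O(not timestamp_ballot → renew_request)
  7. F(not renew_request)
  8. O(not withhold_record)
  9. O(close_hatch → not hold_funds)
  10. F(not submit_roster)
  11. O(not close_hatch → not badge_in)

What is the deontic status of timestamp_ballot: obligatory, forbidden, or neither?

Premises 4 and 1 cover both cases: O(delete_report → not reboot_node) and O(not delete_report → not reboot_node). Since delete_report ∨ not delete_report is a tautology, O(not reboot_node) follows.
From O(not reboot_node) and premise 3, O(not reboot_node → not grant_access), we obtain O(not grant_access).
From O(not grant_access) and premise 2, O(not grant_access → badge_in), we obtain O(badge_in).
Premise 11 is O(not close_hatch → not badge_in); contrapositively O(badge_in → close_hatch). Since O(badge_in) holds, K gives O(close_hatch).
With premise 9, O(close_hatch → not hold_funds), the K-axiom yields O(not hold_funds).
Premise 5 is O(not timestamp_ballot → hold_funds); contrapositively O(not hold_funds → timestamp_ballot). Since O(not hold_funds) holds, K gives O(timestamp_ballot).
Premises 6, 7, 8, 10 do not contribute to this derivation.
Hence timestamp_ballot is obligatory.

Obligatory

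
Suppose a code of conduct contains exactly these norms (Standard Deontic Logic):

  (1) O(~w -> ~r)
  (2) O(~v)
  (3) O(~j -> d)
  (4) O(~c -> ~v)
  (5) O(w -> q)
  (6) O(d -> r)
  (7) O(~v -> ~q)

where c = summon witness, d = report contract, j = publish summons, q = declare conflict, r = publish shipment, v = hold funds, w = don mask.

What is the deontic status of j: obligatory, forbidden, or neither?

Obligatory

From premise 2 we have O(~v).
With premise 7, O(~v -> ~q), the K-axiom yields O(~q).
Premise 5, O(w -> q), contraposes to O(~q -> ~w); with O(~q) we get O(~w).
Applying K to premise 1 (O(~w -> ~r)) and O(~w) yields O(~r).
The contrapositive of premise 6 (O(d -> r)) is O(~r -> ~d), and O(~r) is already established, so O(~d).
Premise 3, O(~j -> d), contraposes to O(~d -> j); with O(~d) we get O(j).
Premise 4 does not contribute to this derivation.
Hence j is obligatory.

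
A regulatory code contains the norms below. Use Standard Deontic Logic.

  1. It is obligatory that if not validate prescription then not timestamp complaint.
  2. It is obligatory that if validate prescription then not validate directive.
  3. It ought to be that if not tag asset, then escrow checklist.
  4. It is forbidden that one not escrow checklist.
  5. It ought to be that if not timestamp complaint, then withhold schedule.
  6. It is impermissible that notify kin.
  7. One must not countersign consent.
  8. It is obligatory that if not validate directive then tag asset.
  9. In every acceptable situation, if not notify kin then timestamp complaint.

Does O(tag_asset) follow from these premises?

Premise 6, F(notify_kin), is equivalent to O(¬notify_kin).
With premise 9, O(¬notify_kin → timestamp_complaint), the K-axiom yields O(timestamp_complaint).
Premise 1, O(¬validate_prescription → ¬timestamp_complaint), contraposes to O(timestamp_complaint → validate_prescription); with O(timestamp_complaint) we get O(validate_prescription).
Applying K to premise 2 (O(validate_prescription → ¬validate_directive)) and O(validate_prescription) yields O(¬validate_directive).
Premise 8 is O(¬validate_directive → tag_asset); since O(¬validate_directive), deontic closure gives O(tag_asset).
Premises 3, 4, 5, 7 do not contribute to this derivation.
So O(tag_asset) follows.

Yes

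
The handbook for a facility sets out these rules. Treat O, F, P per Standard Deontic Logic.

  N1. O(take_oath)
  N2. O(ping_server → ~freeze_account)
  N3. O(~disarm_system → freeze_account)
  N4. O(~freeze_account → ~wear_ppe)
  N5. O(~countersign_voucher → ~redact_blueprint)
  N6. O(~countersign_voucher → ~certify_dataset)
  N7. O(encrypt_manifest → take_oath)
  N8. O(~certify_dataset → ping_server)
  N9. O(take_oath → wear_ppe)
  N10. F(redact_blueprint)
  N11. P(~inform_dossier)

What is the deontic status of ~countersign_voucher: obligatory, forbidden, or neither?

Forbidden

Premise 1 gives O(take_oath).
Premise 9 is O(take_oath → wear_ppe); since O(take_oath), deontic closure gives O(wear_ppe).
Premise 4 is O(~freeze_account → ~wear_ppe); contrapositively O(wear_ppe → freeze_account). Since O(wear_ppe) holds, K gives O(freeze_account).
Premise 2, O(ping_server → ~freeze_account), contraposes to O(freeze_account → ~ping_server); with O(freeze_account) we get O(~ping_server).
Premise 8 is O(~certify_dataset → ping_server); contrapositively O(~ping_server → certify_dataset). Since O(~ping_server) holds, K gives O(certify_dataset).
Premise 6, O(~countersign_voucher → ~certify_dataset), contraposes to O(certify_dataset → countersign_voucher); with O(certify_dataset) we get O(countersign_voucher).
Premises 3, 5, 7, 10, 11 do not contribute to this derivation.
Thus O(countersign_voucher), which is F(~countersign_voucher): ~countersign_voucher is forbidden.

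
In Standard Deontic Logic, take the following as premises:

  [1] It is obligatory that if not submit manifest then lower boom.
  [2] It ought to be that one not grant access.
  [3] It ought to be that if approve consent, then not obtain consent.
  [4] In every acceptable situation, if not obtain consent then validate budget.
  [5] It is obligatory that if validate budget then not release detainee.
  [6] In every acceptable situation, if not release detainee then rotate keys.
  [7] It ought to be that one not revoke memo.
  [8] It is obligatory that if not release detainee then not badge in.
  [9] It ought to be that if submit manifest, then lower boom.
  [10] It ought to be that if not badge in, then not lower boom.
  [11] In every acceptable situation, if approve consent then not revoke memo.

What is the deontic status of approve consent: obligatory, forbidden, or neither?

Premises 1 and 9 are O(¬submit_manifest → lower_boom) and O(submit_manifest → lower_boom); every ideal world satisfies ¬submit_manifest or submit_manifest, so in either case lower_boom holds — hence O(lower_boom).
Premise 10, O(¬badge_in → ¬lower_boom), contraposes to O(lower_boom → badge_in); with O(lower_boom) we get O(badge_in).
The contrapositive of premise 8 (O(¬release_detainee → ¬badge_in)) is O(badge_in → release_detainee), and O(badge_in) is already established, so O(release_detainee).
Premise 5, O(validate_budget → ¬release_detainee), contraposes to O(release_detainee → ¬validate_budget); with O(release_detainee) we get O(¬validate_budget).
The contrapositive of premise 4 (O(¬obtain_consent → validate_budget)) is O(¬validate_budget → obtain_consent), and O(¬validate_budget) is already established, so O(obtain_consent).
The contrapositive of premise 3 (O(approve_consent → ¬obtain_consent)) is O(obtain_consent → ¬approve_consent), and O(obtain_consent) is already established, so O(¬approve_consent).
Premises 2, 6, 7, 11 do not contribute to this derivation.
Thus O(¬approve_consent), which is F(approve_consent): approve_consent is forbidden.

Forbidden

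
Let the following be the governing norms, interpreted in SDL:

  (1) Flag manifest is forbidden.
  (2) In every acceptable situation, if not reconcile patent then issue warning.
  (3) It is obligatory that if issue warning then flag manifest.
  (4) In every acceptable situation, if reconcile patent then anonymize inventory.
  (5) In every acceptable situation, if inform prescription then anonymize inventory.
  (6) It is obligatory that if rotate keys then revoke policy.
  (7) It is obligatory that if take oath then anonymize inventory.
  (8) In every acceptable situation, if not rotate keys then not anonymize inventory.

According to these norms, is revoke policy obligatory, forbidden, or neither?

Premise 1 is F(flag_manifest), i.e. O(¬flag_manifest).
The contrapositive of premise 3 (O(issue_warning → flag_manifest)) is O(¬flag_manifest → ¬issue_warning), and O(¬flag_manifest) is already established, so O(¬issue_warning).
Premise 2 is O(¬reconcile_patent → issue_warning); contrapositively O(¬issue_warning → reconcile_patent). Since O(¬issue_warning) holds, K gives O(reconcile_patent).
Premise 4 is O(reconcile_patent → anonymize_inventory); since O(reconcile_patent), deontic closure gives O(anonymize_inventory).
The contrapositive of premise 8 (O(¬rotate_keys → ¬anonymize_inventory)) is O(anonymize_inventory → rotate_keys), and O(anonymize_inventory) is already established, so O(rotate_keys).
With premise 6, O(rotate_keys → revoke_policy), the K-axiom yields O(revoke_policy).
Premises 5, 7 do not contribute to this derivation.
Hence revoke_policy is obligatory.

Obligatory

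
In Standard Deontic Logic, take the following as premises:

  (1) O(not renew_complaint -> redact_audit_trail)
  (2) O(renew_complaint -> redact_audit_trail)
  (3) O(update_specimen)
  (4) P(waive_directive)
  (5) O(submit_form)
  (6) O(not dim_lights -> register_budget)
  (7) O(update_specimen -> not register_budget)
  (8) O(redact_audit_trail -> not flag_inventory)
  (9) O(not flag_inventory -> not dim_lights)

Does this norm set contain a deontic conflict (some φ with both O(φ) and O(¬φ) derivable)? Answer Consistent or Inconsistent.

Inconsistent

Premises 2 and 1 are O(renew_complaint -> redact_audit_trail) and O(not renew_complaint -> redact_audit_trail); every ideal world satisfies renew_complaint or not renew_complaint, so in either case redact_audit_trail holds — hence O(redact_audit_trail).
Premise 8 is O(redact_audit_trail -> not flag_inventory); since O(redact_audit_trail), deontic closure gives O(not flag_inventory).
Premise 9 is O(not flag_inventory -> not dim_lights); since O(not flag_inventory), deontic closure gives O(not dim_lights).
Premise 6 is O(not dim_lights -> register_budget); since O(not dim_lights), deontic closure gives O(register_budget).
Premise 7, O(update_specimen -> not register_budget), contraposes to O(register_budget -> not update_specimen); with O(register_budget) we get O(not update_specimen).
However, premise 3 gives O(update_specimen).
We now have both O(not update_specimen) and O(update_specimen) — update_specimen is simultaneously obligatory and forbidden, violating the D-axiom.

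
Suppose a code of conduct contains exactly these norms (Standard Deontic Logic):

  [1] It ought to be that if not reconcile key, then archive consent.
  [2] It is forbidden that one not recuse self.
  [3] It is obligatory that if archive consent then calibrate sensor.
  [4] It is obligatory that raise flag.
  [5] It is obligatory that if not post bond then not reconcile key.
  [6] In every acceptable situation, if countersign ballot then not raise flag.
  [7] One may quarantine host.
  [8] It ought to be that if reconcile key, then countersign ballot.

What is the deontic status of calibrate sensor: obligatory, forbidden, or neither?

Premise 4 states O(raise_flag) outright.
Premise 6 is O(countersign_ballot → ¬raise_flag); contrapositively O(raise_flag → ¬countersign_ballot). Since O(raise_flag) holds, K gives O(¬countersign_ballot).
The contrapositive of premise 8 (O(reconcile_key → countersign_ballot)) is O(¬countersign_ballot → ¬reconcile_key), and O(¬countersign_ballot) is already established, so O(¬reconcile_key).
With premise 1, O(¬reconcile_key → archive_consent), the K-axiom yields O(archive_consent).
Premise 3 is O(archive_consent → calibrate_sensor); since O(archive_consent), deontic closure gives O(calibrate_sensor).
Premises 2, 5, 7 do not contribute to this derivation.
Hence calibrate_sensor is obligatory.

Obligatory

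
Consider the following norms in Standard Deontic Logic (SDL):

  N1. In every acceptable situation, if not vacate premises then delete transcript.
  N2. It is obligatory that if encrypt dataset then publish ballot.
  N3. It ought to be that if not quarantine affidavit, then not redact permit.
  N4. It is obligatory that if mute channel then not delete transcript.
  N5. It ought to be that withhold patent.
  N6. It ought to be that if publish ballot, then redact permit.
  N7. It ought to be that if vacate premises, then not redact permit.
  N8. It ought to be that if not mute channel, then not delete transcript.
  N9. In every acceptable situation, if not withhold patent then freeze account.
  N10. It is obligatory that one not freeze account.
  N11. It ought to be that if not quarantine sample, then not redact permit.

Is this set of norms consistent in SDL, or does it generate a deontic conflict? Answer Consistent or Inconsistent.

Consistent

Premise 9 is O(¬withhold_patent → freeze_account), but O(¬withhold_patent) is not derivable from the premises, so it does not yield O(freeze_account).
So O(freeze_account) is not derivable, and the apparent clash with O(¬freeze_account) does not arise.
A world satisfying every obligation exists (e.g. delete_transcript=false, encrypt_dataset=false, freeze_account=false, mute_channel=false, publish_ballot=false, quarantine_affidavit=false, quarantine_sample=false, redact_permit=false, vacate_premises=true, withhold_patent=true); no atom is both obligatory and forbidden, so the set is consistent.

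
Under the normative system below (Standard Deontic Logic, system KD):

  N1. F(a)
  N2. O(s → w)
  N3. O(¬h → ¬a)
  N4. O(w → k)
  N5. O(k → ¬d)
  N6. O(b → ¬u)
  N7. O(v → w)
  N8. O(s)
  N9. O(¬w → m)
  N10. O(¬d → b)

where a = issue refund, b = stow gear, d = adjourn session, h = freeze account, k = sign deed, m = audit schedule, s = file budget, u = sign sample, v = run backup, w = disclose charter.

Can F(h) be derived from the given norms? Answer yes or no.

Premise 3 is O(¬h → ¬a); even if O(¬a) held, inferring O(¬h) would be affirming the consequent — invalid.
No other premise forces O(¬h). An ideal world satisfying every premise can still have h true, so F(h) is not derivable.

No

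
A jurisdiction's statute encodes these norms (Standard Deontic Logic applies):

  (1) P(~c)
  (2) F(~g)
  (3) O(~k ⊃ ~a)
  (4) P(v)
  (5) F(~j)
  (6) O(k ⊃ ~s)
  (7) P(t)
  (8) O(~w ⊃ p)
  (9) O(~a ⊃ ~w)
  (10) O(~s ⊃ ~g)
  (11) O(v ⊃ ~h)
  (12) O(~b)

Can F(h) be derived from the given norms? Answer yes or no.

No

Premise 11 is O(v ⊃ ~h), but O(v) is not derivable from the premises (the permission P(v) asserts only ~O(~v), not O(v)), so it does not yield O(~h).
No other premise forces O(~h). An ideal world satisfying every premise can still have h true, so F(h) is not derivable.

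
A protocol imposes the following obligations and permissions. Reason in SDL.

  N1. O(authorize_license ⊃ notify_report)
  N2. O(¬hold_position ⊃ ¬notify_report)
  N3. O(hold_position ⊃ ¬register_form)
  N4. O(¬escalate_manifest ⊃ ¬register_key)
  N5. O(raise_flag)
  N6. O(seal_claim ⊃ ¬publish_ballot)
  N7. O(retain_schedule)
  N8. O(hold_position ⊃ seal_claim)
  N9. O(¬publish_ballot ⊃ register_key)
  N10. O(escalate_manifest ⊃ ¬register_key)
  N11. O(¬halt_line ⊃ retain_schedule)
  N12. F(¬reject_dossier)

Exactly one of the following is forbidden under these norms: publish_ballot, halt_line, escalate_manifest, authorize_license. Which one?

Premises 10 and 4 are O(escalate_manifest ⊃ ¬register_key) and O(¬escalate_manifest ⊃ ¬register_key); every ideal world satisfies escalate_manifest or ¬escalate_manifest, so in either case ¬register_key holds — hence O(¬register_key).
Premise 9, O(¬publish_ballot ⊃ register_key), contraposes to O(¬register_key ⊃ publish_ballot); with O(¬register_key) we get O(publish_ballot).
Premise 6, O(seal_claim ⊃ ¬publish_ballot), contraposes to O(publish_ballot ⊃ ¬seal_claim); with O(publish_ballot) we get O(¬seal_claim).
Premise 8, O(hold_position ⊃ seal_claim), contraposes to O(¬seal_claim ⊃ ¬hold_position); with O(¬seal_claim) we get O(¬hold_position).
Premise 2 is O(¬hold_position ⊃ ¬notify_report); since O(¬hold_position), deontic closure gives O(¬notify_report).
The contrapositive of premise 1 (O(authorize_license ⊃ notify_report)) is O(¬notify_report ⊃ ¬authorize_license), and O(¬notify_report) is already established, so O(¬authorize_license).
So O(¬authorize_license) holds, i.e. authorize_license is forbidden. None of the other listed options is forbidden under the premises.

authorize_license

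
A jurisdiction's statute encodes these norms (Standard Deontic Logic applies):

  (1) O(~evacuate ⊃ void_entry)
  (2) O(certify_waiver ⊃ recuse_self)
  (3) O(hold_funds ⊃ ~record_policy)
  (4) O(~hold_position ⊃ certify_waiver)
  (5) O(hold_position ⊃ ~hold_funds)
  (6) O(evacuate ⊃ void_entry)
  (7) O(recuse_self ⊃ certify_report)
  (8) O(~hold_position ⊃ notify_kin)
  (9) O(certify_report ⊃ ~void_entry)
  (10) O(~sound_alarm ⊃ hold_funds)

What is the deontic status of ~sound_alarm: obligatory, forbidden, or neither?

Premises 6 and 1 cover both cases: O(evacuate ⊃ void_entry) and O(~evacuate ⊃ void_entry). Since evacuate ∨ ~evacuate is a tautology, O(void_entry) follows.
Premise 9, O(certify_report ⊃ ~void_entry), contraposes to O(void_entry ⊃ ~certify_report); with O(void_entry) we get O(~certify_report).
Premise 7, O(recuse_self ⊃ certify_report), contraposes to O(~certify_report ⊃ ~recuse_self); with O(~certify_report) we get O(~recuse_self).
The contrapositive of premise 2 (O(certify_waiver ⊃ recuse_self)) is O(~recuse_self ⊃ ~certify_waiver), and O(~recuse_self) is already established, so O(~certify_waiver).
The contrapositive of premise 4 (O(~hold_position ⊃ certify_waiver)) is O(~certify_waiver ⊃ hold_position), and O(~certify_waiver) is already established, so O(hold_position).
Premise 5 is O(hold_position ⊃ ~hold_funds); since O(hold_position), deontic closure gives O(~hold_funds).
Premise 10, O(~sound_alarm ⊃ hold_funds), contraposes to O(~hold_funds ⊃ sound_alarm); with O(~hold_funds) we get O(sound_alarm).
Premises 3, 8 do not contribute to this derivation.
Thus O(sound_alarm), which is F(~sound_alarm): ~sound_alarm is forbidden.

Forbidden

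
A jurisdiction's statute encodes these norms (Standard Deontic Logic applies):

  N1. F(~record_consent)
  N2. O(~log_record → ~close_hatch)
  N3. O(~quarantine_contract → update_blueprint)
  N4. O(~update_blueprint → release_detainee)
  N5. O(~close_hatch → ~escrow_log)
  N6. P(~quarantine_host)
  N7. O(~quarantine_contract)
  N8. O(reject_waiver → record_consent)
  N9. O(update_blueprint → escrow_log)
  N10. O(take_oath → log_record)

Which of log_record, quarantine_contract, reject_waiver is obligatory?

Premise 7 gives O(~quarantine_contract).
From O(~quarantine_contract) and premise 3, O(~quarantine_contract → update_blueprint), we obtain O(update_blueprint).
Premise 9 is O(update_blueprint → escrow_log); since O(update_blueprint), deontic closure gives O(escrow_log).
Premise 5, O(~close_hatch → ~escrow_log), contraposes to O(escrow_log → close_hatch); with O(escrow_log) we get O(close_hatch).
The contrapositive of premise 2 (O(~log_record → ~close_hatch)) is O(close_hatch → log_record), and O(close_hatch) is already established, so O(log_record).
So O(log_record) holds — log_record is obligatory. None of the other listed options is made obligatory by any chain of premises.

log_record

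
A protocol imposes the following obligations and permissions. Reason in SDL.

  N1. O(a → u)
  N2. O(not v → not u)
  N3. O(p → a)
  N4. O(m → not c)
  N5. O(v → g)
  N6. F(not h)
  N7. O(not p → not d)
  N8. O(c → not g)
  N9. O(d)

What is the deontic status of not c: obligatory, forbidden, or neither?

Obligatory

Premise 9 gives O(d).
Premise 7, O(not p → not d), contraposes to O(d → p); with O(d) we get O(p).
From O(p) and premise 3, O(p → a), we obtain O(a).
From O(a) and premise 1, O(a → u), we obtain O(u).
Premise 2, O(not v → not u), contraposes to O(u → v); with O(u) we get O(v).
Applying K to premise 5 (O(v → g)) and O(v) yields O(g).
The contrapositive of premise 8 (O(c → not g)) is O(g → not c), and O(g) is already established, so O(not c).
Premises 4, 6 do not contribute to this derivation.
Hence not c is obligatory.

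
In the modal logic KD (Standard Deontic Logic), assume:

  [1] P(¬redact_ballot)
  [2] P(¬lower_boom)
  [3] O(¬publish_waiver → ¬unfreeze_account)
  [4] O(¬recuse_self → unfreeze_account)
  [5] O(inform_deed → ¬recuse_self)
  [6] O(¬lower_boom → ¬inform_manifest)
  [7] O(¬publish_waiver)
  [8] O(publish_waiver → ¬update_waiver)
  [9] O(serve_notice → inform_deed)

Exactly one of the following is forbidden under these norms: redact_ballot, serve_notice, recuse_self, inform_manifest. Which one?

serve_notice

Premise 7 gives O(¬publish_waiver).
From O(¬publish_waiver) and premise 3, O(¬publish_waiver → ¬unfreeze_account), we obtain O(¬unfreeze_account).
Premise 4 is O(¬recuse_self → unfreeze_account); contrapositively O(¬unfreeze_account → recuse_self). Since O(¬unfreeze_account) holds, K gives O(recuse_self).
Premise 5 is O(inform_deed → ¬recuse_self); contrapositively O(recuse_self → ¬inform_deed). Since O(recuse_self) holds, K gives O(¬inform_deed).
The contrapositive of premise 9 (O(serve_notice → inform_deed)) is O(¬inform_deed → ¬serve_notice), and O(¬inform_deed) is already established, so O(¬serve_notice).
So O(¬serve_notice) holds, i.e. serve_notice is forbidden. None of the other listed options is forbidden under the premises.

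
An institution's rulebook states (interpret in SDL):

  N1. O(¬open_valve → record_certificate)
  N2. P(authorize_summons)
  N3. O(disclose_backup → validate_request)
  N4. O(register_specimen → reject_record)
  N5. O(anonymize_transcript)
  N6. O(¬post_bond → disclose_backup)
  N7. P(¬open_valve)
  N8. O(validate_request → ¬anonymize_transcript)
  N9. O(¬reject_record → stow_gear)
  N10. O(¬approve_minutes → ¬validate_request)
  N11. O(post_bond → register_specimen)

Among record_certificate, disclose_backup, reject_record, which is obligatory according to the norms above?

Premise 5 states O(anonymize_transcript) outright.
Premise 8, O(validate_request → ¬anonymize_transcript), contraposes to O(anonymize_transcript → ¬validate_request); with O(anonymize_transcript) we get O(¬validate_request).
Premise 3, O(disclose_backup → validate_request), contraposes to O(¬validate_request → ¬disclose_backup); with O(¬validate_request) we get O(¬disclose_backup).
Premise 6, O(¬post_bond → disclose_backup), contraposes to O(¬disclose_backup → post_bond); with O(¬disclose_backup) we get O(post_bond).
With premise 11, O(post_bond → register_specimen), the K-axiom yields O(register_specimen).
With premise 4, O(register_specimen → reject_record), the K-axiom yields O(reject_record).
So O(reject_record) holds — reject_record is obligatory. None of the other listed options is made obligatory by any chain of premises.

reject_record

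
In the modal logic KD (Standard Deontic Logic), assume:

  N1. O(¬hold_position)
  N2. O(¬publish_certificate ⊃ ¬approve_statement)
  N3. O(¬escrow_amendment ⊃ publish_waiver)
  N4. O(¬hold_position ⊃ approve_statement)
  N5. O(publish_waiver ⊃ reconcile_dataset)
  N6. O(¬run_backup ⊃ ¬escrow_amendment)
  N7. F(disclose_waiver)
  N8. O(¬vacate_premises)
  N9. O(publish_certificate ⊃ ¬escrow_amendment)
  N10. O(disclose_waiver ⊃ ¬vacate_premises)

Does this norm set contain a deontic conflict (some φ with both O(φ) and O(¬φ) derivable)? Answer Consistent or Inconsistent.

Consistent

Premise 10 is O(disclose_waiver ⊃ ¬vacate_premises); even if O(¬vacate_premises) held, inferring O(disclose_waiver) would be affirming the consequent — invalid.
So O(disclose_waiver) is not derivable, and the apparent clash with O(¬disclose_waiver) does not arise.
A world satisfying every obligation exists (e.g. approve_statement=true, disclose_waiver=false, escrow_amendment=false, hold_position=false, publish_certificate=true, publish_waiver=true, reconcile_dataset=true, run_backup=false, vacate_premises=false); no atom is both obligatory and forbidden, so the set is consistent.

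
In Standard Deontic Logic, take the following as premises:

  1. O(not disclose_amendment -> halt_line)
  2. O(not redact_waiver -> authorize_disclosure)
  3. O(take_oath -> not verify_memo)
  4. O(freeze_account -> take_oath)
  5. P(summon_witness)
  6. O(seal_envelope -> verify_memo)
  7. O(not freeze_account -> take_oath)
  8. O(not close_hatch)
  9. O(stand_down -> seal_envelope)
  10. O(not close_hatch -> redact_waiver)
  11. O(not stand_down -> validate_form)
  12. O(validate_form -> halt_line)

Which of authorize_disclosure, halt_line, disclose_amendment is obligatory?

By case analysis on not freeze_account: premise 7 gives O(not freeze_account -> take_oath) and premise 4 gives O(freeze_account -> take_oath), so O(take_oath) either way.
Premise 3 is O(take_oath -> not verify_memo); since O(take_oath), deontic closure gives O(not verify_memo).
The contrapositive of premise 6 (O(seal_envelope -> verify_memo)) is O(not verify_memo -> not seal_envelope), and O(not verify_memo) is already established, so O(not seal_envelope).
The contrapositive of premise 9 (O(stand_down -> seal_envelope)) is O(not seal_envelope -> not stand_down), and O(not seal_envelope) is already established, so O(not stand_down).
From O(not stand_down) and premise 11, O(not stand_down -> validate_form), we obtain O(validate_form).
With premise 12, O(validate_form -> halt_line), the K-axiom yields O(halt_line).
So O(halt_line) holds — halt_line is obligatory. None of the other listed options is made obligatory by any chain of premises.

halt_line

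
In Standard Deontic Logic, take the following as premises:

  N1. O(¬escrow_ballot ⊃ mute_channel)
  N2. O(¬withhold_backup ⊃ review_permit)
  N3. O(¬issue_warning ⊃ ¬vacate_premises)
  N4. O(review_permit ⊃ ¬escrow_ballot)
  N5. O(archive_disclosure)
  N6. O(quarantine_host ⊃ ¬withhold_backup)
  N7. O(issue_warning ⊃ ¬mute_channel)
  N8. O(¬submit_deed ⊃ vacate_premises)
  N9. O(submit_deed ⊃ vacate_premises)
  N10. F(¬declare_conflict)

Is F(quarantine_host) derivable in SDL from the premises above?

Premises 8 and 9 cover both cases: O(¬submit_deed ⊃ vacate_premises) and O(submit_deed ⊃ vacate_premises). Since ¬submit_deed ∨ submit_deed is a tautology, O(vacate_premises) follows.
The contrapositive of premise 3 (O(¬issue_warning ⊃ ¬vacate_premises)) is O(vacate_premises ⊃ issue_warning), and O(vacate_premises) is already established, so O(issue_warning).
From O(issue_warning) and premise 7, O(issue_warning ⊃ ¬mute_channel), we obtain O(¬mute_channel).
Premise 1 is O(¬escrow_ballot ⊃ mute_channel); contrapositively O(¬mute_channel ⊃ escrow_ballot). Since O(¬mute_channel) holds, K gives O(escrow_ballot).
The contrapositive of premise 4 (O(review_permit ⊃ ¬escrow_ballot)) is O(escrow_ballot ⊃ ¬review_permit), and O(escrow_ballot) is already established, so O(¬review_permit).
Premise 2 is O(¬withhold_backup ⊃ review_permit); contrapositively O(¬review_permit ⊃ withhold_backup). Since O(¬review_permit) holds, K gives O(withhold_backup).
The contrapositive of premise 6 (O(quarantine_host ⊃ ¬withhold_backup)) is O(withhold_backup ⊃ ¬quarantine_host), and O(withhold_backup) is already established, so O(¬quarantine_host).
Premises 5, 10 do not contribute to this derivation.
So O(¬quarantine_host) holds, i.e. F(quarantine_host). The claim follows.

Yes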